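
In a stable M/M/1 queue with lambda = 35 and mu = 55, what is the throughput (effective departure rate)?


For a stable queue (lambda < mu), throughput = lambda = 35 per hour

35 per hour


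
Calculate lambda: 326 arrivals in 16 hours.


lambda = total arrivals / time = 326 / 16 = 20.38 per hour

20.38 per hour


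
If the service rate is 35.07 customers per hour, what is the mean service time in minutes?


Mean service time = 60/mu = 60/35.07 = 1.71 minutes

1.71 minutes


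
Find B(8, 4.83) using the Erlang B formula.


B(N,A) = (A^N/N!) / sum(A^k/k!, k=0..N) with N=8, A=4.83 = 0.0623

0.0623


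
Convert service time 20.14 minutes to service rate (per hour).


mu = 60 / avg_service_time = 60 / 20.14 = 2.98 per hour

2.98 per hour


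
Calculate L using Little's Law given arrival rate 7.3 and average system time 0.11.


L = lambda * W = 7.3 * 0.11 = 0.8

0.8


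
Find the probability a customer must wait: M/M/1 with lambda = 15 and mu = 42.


P(wait) = rho = lambda/mu = 15/42 = 0.3571

0.3571


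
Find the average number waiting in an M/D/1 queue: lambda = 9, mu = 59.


M/D/1: Lq = rho^2 / (2*(1-rho)) where rho = 9/59; Lq = 0.01

0.01


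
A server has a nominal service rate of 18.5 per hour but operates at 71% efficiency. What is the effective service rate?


Effective rate = mu * efficiency = 18.5 * 0.71 = 13.14 per hour

13.14 per hour


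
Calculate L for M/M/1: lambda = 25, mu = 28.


rho = 25/28; L = rho/(1-rho) = 8.33

8.33


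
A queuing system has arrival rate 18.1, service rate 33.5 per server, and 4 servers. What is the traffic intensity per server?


rho = lambda / (c * mu) = 18.1 / (4 * 33.5) = 0.1351

0.1351


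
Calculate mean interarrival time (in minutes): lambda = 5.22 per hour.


Mean interarrival time = 60/lambda = 60/5.22 = 11.49 minutes

11.49 minutes


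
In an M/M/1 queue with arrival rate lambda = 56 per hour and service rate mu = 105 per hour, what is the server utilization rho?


rho = lambda/mu = 56/105 = 0.5333

0.5333


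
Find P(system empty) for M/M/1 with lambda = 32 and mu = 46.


P0 = 1 - rho = 1 - 32/46 = 0.3043

0.3043


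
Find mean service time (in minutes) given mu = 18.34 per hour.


Mean service time = 60/mu = 60/18.34 = 3.27 minutes

3.27 minutes


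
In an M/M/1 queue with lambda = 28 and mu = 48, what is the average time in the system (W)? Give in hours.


W = 1/(mu - lambda) = 1/(48 - 28) = 0.05 hours

0.05 hours


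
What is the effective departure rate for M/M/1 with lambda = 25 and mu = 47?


For a stable queue (lambda < mu), throughput = lambda = 25 per hour

25 per hour


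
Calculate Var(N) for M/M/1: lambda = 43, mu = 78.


rho = 43/78; Var(N) = rho/(1-rho)^2 = 2.74

2.74


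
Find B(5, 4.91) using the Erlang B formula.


B(N,A) = (A^N/N!) / sum(A^k/k!, k=0..N) with N=5, A=4.91 = 0.2775

0.2775


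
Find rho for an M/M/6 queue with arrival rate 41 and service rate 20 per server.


rho = lambda/(c*mu) = 41/(6*20) = 0.3417

0.3417


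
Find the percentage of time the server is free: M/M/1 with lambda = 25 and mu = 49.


Idle fraction = (1 - rho) * 100 = (1 - 25/49) * 100 = 49.0%

49.0%


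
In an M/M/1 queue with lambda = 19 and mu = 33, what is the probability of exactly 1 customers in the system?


rho = 19/33; P(n) = (1-rho)*rho^n = (1-19/33)*(19/33)^1 = 0.2443

0.2443


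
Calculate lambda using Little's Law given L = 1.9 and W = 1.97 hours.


lambda = L / W = 1.9 / 1.97 = 0.96 per hour

0.96 per hour


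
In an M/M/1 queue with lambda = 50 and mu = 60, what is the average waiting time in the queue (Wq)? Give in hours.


rho = 50/60; Wq = rho/(mu - lambda) = 0.0833 hours

0.0833 hours


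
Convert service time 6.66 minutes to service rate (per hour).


mu = 60 / avg_service_time = 60 / 6.66 = 9.01 per hour

9.01 per hour


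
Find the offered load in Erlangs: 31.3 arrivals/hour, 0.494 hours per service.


Offered load a = lambda * E[S] = 31.3 * 0.494 = 15.46 Erlangs

15.46 Erlangs


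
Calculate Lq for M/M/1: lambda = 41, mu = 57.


rho = 41/57; Lq = rho^2/(1-rho) = 1.84

1.84


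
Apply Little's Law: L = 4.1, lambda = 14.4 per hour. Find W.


W = L / lambda = 4.1 / 14.4 = 0.2847 hours

0.2847 hours


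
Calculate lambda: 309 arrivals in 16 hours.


lambda = total arrivals / time = 309 / 16 = 19.31 per hour

19.31 per hour


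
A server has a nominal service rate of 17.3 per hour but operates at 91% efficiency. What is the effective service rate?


Effective rate = mu * efficiency = 17.3 * 0.91 = 15.74 per hour

15.74 per hour


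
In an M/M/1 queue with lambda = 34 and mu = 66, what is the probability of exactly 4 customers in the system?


rho = 34/66; P(n) = (1-rho)*rho^n = (1-34/66)*(34/66)^4 = 0.0341

0.0341


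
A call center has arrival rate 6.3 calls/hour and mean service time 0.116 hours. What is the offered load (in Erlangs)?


Offered load a = lambda * E[S] = 6.3 * 0.116 = 0.73 Erlangs

0.73 Erlangs


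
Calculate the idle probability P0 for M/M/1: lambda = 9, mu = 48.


P0 = 1 - rho = 1 - 9/48 = 0.8125

0.8125


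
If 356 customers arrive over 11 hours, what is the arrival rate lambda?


lambda = total arrivals / time = 356 / 11 = 32.36 per hour

32.36 per hour


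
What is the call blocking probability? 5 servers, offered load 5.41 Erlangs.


B(N,A) = (A^N/N!) / sum(A^k/k!, k=0..N) with N=5, A=5.41 = 0.3172

0.3172


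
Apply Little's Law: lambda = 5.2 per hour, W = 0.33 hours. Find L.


L = lambda * W = 5.2 * 0.33 = 1.72

1.72


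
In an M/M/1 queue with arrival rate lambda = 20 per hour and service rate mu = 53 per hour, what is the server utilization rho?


rho = lambda/mu = 20/53 = 0.3774

0.3774


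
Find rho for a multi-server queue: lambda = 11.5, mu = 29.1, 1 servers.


rho = lambda / (c * mu) = 11.5 / (1 * 29.1) = 0.3952

0.3952


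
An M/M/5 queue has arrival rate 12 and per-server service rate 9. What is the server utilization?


rho = lambda/(c*mu) = 12/(5*9) = 0.2667

0.2667


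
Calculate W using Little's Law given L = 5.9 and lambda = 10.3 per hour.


W = L / lambda = 5.9 / 10.3 = 0.5728 hours

0.5728 hours


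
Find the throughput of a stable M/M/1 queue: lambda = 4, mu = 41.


For a stable queue (lambda < mu), throughput = lambda = 4 per hour

4 per hour


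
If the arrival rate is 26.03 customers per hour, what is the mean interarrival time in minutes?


Mean interarrival time = 60/lambda = 60/26.03 = 2.31 minutes

2.31 minutes


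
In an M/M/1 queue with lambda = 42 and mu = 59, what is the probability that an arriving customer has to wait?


P(wait) = rho = lambda/mu = 42/59 = 0.7119

0.7119


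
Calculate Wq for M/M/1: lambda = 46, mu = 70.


rho = 46/70; Wq = rho/(mu - lambda) = 0.0274 hours

0.0274 hours


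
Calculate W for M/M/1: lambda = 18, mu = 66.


W = 1/(mu - lambda) = 1/(66 - 18) = 0.0208 hours

0.0208 hours


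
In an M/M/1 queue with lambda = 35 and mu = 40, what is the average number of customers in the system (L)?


rho = 35/40; L = rho/(1-rho) = 7.0

7.0


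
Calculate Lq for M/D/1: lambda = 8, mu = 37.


M/D/1: Lq = rho^2 / (2*(1-rho)) where rho = 8/37; Lq = 0.03

0.03


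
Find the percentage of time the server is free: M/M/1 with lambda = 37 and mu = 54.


Idle fraction = (1 - rho) * 100 = (1 - 37/54) * 100 = 31.5%

31.5%


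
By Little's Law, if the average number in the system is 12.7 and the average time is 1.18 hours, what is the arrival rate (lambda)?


lambda = L / W = 12.7 / 1.18 = 10.76 per hour

10.76 per hour


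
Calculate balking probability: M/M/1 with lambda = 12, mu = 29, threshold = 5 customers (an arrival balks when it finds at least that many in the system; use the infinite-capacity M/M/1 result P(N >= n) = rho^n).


P(N >= 5) = rho^5 = (12/29)^5 = 0.0121

0.0121


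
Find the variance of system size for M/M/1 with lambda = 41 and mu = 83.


rho = 41/83; Var(N) = rho/(1-rho)^2 = 1.93

1.93


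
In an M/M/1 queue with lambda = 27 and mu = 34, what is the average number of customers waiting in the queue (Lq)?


rho = 27/34; Lq = rho^2/(1-rho) = 3.06

3.06


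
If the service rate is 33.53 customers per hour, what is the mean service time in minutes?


Mean service time = 60/mu = 60/33.53 = 1.79 minutes

1.79 minutes


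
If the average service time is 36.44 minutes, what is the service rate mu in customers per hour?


mu = 60 / avg_service_time = 60 / 36.44 = 1.65 per hour

1.65 per hour


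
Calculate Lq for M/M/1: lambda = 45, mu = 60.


rho = 45/60; Lq = rho^2/(1-rho) = 2.25

2.25


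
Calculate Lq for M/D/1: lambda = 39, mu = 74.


M/D/1: Lq = rho^2 / (2*(1-rho)) where rho = 39/74; Lq = 0.29

0.29


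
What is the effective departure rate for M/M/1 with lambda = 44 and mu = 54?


For a stable queue (lambda < mu), throughput = lambda = 44 per hour

44 per hour


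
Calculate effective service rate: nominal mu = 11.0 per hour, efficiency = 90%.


Effective rate = mu * efficiency = 11.0 * 0.9 = 9.9 per hour

9.9 per hour


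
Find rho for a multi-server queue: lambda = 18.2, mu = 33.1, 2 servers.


rho = lambda / (c * mu) = 18.2 / (2 * 33.1) = 0.2749

0.2749


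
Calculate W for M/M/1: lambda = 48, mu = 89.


W = 1/(mu - lambda) = 1/(89 - 48) = 0.0244 hours

0.0244 hours


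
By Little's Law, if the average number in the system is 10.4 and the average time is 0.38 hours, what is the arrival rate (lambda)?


lambda = L / W = 10.4 / 0.38 = 27.37 per hour

27.37 per hour


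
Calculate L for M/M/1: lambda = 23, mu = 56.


rho = 23/56; L = rho/(1-rho) = 0.7

0.7


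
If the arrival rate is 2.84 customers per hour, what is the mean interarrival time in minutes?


Mean interarrival time = 60/lambda = 60/2.84 = 21.13 minutes

21.13 minutes


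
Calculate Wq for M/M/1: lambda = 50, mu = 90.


rho = 50/90; Wq = rho/(mu - lambda) = 0.0139 hours

0.0139 hours


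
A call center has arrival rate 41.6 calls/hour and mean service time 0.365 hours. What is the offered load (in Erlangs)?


Offered load a = lambda * E[S] = 41.6 * 0.365 = 15.18 Erlangs

15.18 Erlangs


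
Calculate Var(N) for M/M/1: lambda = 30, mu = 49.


rho = 30/49; Var(N) = rho/(1-rho)^2 = 4.07

4.07


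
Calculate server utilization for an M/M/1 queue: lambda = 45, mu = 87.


rho = lambda/mu = 45/87 = 0.5172

0.5172


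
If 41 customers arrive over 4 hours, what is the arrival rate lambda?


lambda = total arrivals / time = 41 / 4 = 10.25 per hour

10.25 per hour


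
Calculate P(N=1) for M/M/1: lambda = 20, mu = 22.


rho = 20/22; P(n) = (1-rho)*rho^n = (1-20/22)*(20/22)^1 = 0.0826

0.0826


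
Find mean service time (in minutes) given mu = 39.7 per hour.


Mean service time = 60/mu = 60/39.7 = 1.51 minutes

1.51 minutes


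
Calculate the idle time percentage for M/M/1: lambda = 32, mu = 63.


Idle fraction = (1 - rho) * 100 = (1 - 32/63) * 100 = 49.2%

49.2%


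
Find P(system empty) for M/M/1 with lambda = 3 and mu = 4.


P0 = 1 - rho = 1 - 3/4 = 0.25

0.25


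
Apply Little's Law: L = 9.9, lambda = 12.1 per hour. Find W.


W = L / lambda = 9.9 / 12.1 = 0.8182 hours

0.8182 hours


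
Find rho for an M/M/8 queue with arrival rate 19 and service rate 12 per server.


rho = lambda/(c*mu) = 19/(8*12) = 0.1979

0.1979


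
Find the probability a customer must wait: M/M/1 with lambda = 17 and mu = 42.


P(wait) = rho = lambda/mu = 17/42 = 0.4048

0.4048


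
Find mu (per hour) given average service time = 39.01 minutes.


mu = 60 / avg_service_time = 60 / 39.01 = 1.54 per hour

1.54 per hour


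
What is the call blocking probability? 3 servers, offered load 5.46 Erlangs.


B(N,A) = (A^N/N!) / sum(A^k/k!, k=0..N) with N=3, A=5.46 = 0.5594

0.5594


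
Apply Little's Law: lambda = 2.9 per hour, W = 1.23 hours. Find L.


L = lambda * W = 2.9 * 1.23 = 3.57

3.57


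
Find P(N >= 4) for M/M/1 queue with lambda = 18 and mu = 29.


P(N >= 4) = rho^4 = (18/29)^4 = 0.1484

0.1484


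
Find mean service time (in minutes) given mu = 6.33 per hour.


Mean service time = 60/mu = 60/6.33 = 9.48 minutes

9.48 minutes


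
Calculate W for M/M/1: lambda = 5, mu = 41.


W = 1/(mu - lambda) = 1/(41 - 5) = 0.0278 hours

0.0278 hours


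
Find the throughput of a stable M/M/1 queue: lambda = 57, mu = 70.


For a stable queue (lambda < mu), throughput = lambda = 57 per hour

57 per hour


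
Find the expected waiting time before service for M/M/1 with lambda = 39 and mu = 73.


rho = 39/73; Wq = rho/(mu - lambda) = 0.0157 hours

0.0157 hours


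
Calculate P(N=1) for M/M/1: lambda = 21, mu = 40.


rho = 21/40; P(n) = (1-rho)*rho^n = (1-21/40)*(21/40)^1 = 0.2494

0.2494


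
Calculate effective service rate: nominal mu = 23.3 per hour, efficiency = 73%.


Effective rate = mu * efficiency = 23.3 * 0.73 = 17.01 per hour

17.01 per hour


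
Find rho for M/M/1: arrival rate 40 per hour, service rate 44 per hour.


rho = lambda/mu = 40/44 = 0.9091

0.9091


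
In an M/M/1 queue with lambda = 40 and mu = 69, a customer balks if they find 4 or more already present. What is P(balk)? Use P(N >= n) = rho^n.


P(N >= 4) = rho^4 = (40/69)^4 = 0.1129

0.1129


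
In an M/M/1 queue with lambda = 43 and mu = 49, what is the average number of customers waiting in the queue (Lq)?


rho = 43/49; Lq = rho^2/(1-rho) = 6.29

6.29


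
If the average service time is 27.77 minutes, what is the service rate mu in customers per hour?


mu = 60 / avg_service_time = 60 / 27.77 = 2.16 per hour

2.16 per hour


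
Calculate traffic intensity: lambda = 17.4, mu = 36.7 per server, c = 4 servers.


rho = lambda / (c * mu) = 17.4 / (4 * 36.7) = 0.1185

0.1185


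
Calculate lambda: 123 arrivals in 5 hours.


lambda = total arrivals / time = 123 / 5 = 24.6 per hour

24.6 per hour


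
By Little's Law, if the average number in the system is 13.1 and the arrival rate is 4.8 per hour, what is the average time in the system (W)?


W = L / lambda = 13.1 / 4.8 = 2.7292 hours

2.7292 hours


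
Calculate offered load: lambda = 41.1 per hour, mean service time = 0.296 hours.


Offered load a = lambda * E[S] = 41.1 * 0.296 = 12.17 Erlangs

12.17 Erlangs


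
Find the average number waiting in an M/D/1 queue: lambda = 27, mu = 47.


M/D/1: Lq = rho^2 / (2*(1-rho)) where rho = 27/47; Lq = 0.39

0.39


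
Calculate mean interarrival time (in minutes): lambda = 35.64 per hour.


Mean interarrival time = 60/lambda = 60/35.64 = 1.68 minutes

1.68 minutes


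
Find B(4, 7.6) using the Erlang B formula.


B(N,A) = (A^N/N!) / sum(A^k/k!, k=0..N) with N=4, A=7.6 = 0.5568

0.5568


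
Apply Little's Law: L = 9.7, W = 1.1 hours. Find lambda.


lambda = L / W = 9.7 / 1.1 = 8.82 per hour

8.82 per hour


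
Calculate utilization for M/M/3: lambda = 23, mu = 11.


rho = lambda/(c*mu) = 23/(3*11) = 0.697

0.697


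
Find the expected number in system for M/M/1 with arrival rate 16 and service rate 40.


rho = 16/40; L = rho/(1-rho) = 0.67

0.67


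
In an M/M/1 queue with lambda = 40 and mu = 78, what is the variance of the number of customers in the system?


rho = 40/78; Var(N) = rho/(1-rho)^2 = 2.16

2.16


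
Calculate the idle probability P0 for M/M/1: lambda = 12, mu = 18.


P0 = 1 - rho = 1 - 12/18 = 0.3333

0.3333


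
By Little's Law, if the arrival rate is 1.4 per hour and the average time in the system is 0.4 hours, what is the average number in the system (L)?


L = lambda * W = 1.4 * 0.4 = 0.56

0.56


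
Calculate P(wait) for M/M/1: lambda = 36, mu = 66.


P(wait) = rho = lambda/mu = 36/66 = 0.5455

0.5455


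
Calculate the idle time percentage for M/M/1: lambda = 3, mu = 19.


Idle fraction = (1 - rho) * 100 = (1 - 3/19) * 100 = 84.2%

84.2%


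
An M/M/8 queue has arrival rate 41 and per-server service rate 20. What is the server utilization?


rho = lambda/(c*mu) = 41/(8*20) = 0.2563

0.2563


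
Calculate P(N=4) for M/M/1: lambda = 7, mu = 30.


rho = 7/30; P(n) = (1-rho)*rho^n = (1-7/30)*(7/30)^4 = 0.0023

0.0023


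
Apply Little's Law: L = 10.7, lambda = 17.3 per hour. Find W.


W = L / lambda = 10.7 / 17.3 = 0.6185 hours

0.6185 hours


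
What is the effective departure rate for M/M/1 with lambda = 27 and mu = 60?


For a stable queue (lambda < mu), throughput = lambda = 27 per hour

27 per hour


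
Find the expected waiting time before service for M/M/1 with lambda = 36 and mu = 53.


rho = 36/53; Wq = rho/(mu - lambda) = 0.04 hours

0.04 hours


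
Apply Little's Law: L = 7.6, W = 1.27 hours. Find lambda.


lambda = L / W = 7.6 / 1.27 = 5.98 per hour

5.98 per hour


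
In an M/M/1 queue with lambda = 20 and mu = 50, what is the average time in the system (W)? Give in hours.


W = 1/(mu - lambda) = 1/(50 - 20) = 0.0333 hours

0.0333 hours


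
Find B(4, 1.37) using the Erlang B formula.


B(N,A) = (A^N/N!) / sum(A^k/k!, k=0..N) with N=4, A=1.37 = 0.0378

0.0378


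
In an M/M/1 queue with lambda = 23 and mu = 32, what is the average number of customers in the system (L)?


rho = 23/32; L = rho/(1-rho) = 2.56

2.56


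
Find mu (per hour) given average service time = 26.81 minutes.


mu = 60 / avg_service_time = 60 / 26.81 = 2.24 per hour

2.24 per hour


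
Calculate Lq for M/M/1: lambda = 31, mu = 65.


rho = 31/65; Lq = rho^2/(1-rho) = 0.43

0.43


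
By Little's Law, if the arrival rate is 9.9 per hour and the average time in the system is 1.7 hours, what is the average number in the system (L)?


L = lambda * W = 9.9 * 1.7 = 16.83

16.83


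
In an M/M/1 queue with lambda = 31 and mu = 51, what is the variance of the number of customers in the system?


rho = 31/51; Var(N) = rho/(1-rho)^2 = 3.95

3.95


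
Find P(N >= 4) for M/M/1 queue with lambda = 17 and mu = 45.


P(N >= 4) = rho^4 = (17/45)^4 = 0.0204

0.0204


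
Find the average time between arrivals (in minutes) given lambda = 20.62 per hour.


Mean interarrival time = 60/lambda = 60/20.62 = 2.91 minutes

2.91 minutes


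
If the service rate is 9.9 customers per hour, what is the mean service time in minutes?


Mean service time = 60/mu = 60/9.9 = 6.06 minutes

6.06 minutes


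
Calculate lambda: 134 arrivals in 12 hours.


lambda = total arrivals / time = 134 / 12 = 11.17 per hour

11.17 per hour


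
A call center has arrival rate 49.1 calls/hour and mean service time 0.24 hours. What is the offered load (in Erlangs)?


Offered load a = lambda * E[S] = 49.1 * 0.24 = 11.78 Erlangs

11.78 Erlangs


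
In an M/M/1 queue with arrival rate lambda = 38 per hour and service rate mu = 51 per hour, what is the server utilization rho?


rho = lambda/mu = 38/51 = 0.7451

0.7451


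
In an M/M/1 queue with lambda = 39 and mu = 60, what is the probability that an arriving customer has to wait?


P(wait) = rho = lambda/mu = 39/60 = 0.65

0.65


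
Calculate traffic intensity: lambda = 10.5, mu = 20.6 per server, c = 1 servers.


rho = lambda / (c * mu) = 10.5 / (1 * 20.6) = 0.5097

0.5097


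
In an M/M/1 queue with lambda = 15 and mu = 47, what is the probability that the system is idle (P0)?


P0 = 1 - rho = 1 - 15/47 = 0.6809

0.6809


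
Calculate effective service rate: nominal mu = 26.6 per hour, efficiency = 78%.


Effective rate = mu * efficiency = 26.6 * 0.78 = 20.75 per hour

20.75 per hour


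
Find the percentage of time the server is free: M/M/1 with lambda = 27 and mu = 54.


Idle fraction = (1 - rho) * 100 = (1 - 27/54) * 100 = 50.0%

50.0%


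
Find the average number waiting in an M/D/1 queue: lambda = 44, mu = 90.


M/D/1: Lq = rho^2 / (2*(1-rho)) where rho = 44/90; Lq = 0.23

0.23


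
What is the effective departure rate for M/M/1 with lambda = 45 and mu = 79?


For a stable queue (lambda < mu), throughput = lambda = 45 per hour

45 per hour


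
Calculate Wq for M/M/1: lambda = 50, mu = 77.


rho = 50/77; Wq = rho/(mu - lambda) = 0.0241 hours

0.0241 hours


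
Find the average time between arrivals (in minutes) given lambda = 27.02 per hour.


Mean interarrival time = 60/lambda = 60/27.02 = 2.22 minutes

2.22 minutes


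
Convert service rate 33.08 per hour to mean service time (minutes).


Mean service time = 60/mu = 60/33.08 = 1.81 minutes

1.81 minutes


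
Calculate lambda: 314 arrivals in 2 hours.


lambda = total arrivals / time = 314 / 2 = 157.0 per hour

157.0 per hour


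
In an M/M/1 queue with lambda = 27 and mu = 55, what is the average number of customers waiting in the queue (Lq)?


rho = 27/55; Lq = rho^2/(1-rho) = 0.47

0.47


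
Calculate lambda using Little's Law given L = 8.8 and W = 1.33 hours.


lambda = L / W = 8.8 / 1.33 = 6.62 per hour

6.62 per hour


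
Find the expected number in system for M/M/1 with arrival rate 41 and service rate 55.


rho = 41/55; L = rho/(1-rho) = 2.93

2.93


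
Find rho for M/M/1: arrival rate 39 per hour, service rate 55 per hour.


rho = lambda/mu = 39/55 = 0.7091

0.7091


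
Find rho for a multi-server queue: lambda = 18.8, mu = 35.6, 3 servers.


rho = lambda / (c * mu) = 18.8 / (3 * 35.6) = 0.176

0.176


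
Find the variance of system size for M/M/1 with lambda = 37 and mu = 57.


rho = 37/57; Var(N) = rho/(1-rho)^2 = 5.27

5.27


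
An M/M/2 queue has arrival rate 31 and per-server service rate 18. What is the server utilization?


rho = lambda/(c*mu) = 31/(2*18) = 0.8611

0.8611


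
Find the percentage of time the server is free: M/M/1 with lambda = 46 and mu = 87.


Idle fraction = (1 - rho) * 100 = (1 - 46/87) * 100 = 47.1%

47.1%


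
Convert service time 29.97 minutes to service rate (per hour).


mu = 60 / avg_service_time = 60 / 29.97 = 2.0 per hour

2.0 per hour


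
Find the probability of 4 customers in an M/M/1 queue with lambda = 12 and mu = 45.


rho = 12/45; P(n) = (1-rho)*rho^n = (1-12/45)*(12/45)^4 = 0.0037

0.0037


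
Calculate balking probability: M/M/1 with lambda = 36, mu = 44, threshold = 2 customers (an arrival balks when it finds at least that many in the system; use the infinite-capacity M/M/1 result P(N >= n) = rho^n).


P(N >= 2) = rho^2 = (36/44)^2 = 0.6694

0.6694


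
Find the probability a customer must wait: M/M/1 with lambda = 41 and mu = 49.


P(wait) = rho = lambda/mu = 41/49 = 0.8367

0.8367


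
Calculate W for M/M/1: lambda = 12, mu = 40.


W = 1/(mu - lambda) = 1/(40 - 12) = 0.0357 hours

0.0357 hours


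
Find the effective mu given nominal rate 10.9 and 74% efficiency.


Effective rate = mu * efficiency = 10.9 * 0.74 = 8.07 per hour

8.07 per hour


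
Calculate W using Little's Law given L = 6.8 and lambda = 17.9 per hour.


W = L / lambda = 6.8 / 17.9 = 0.3799 hours

0.3799 hours


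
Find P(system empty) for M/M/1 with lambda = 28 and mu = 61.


P0 = 1 - rho = 1 - 28/61 = 0.541

0.541


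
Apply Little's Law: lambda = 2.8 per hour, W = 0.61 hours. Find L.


L = lambda * W = 2.8 * 0.61 = 1.71

1.71


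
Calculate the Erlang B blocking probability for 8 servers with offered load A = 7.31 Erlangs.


B(N,A) = (A^N/N!) / sum(A^k/k!, k=0..N) with N=8, A=7.31 = 0.1966

0.1966


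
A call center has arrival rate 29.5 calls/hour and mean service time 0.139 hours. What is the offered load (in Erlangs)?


Offered load a = lambda * E[S] = 29.5 * 0.139 = 4.1 Erlangs

4.1 Erlangs


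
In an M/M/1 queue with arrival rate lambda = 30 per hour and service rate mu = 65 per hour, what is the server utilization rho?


rho = lambda/mu = 30/65 = 0.4615

0.4615


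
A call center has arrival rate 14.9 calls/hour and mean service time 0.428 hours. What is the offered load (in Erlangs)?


Offered load a = lambda * E[S] = 14.9 * 0.428 = 6.38 Erlangs

6.38 Erlangs


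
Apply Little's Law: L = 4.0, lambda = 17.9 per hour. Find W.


W = L / lambda = 4.0 / 17.9 = 0.2235 hours

0.2235 hours


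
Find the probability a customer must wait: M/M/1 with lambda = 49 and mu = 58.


P(wait) = rho = lambda/mu = 49/58 = 0.8448

0.8448


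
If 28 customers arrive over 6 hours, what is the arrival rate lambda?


lambda = total arrivals / time = 28 / 6 = 4.67 per hour

4.67 per hour


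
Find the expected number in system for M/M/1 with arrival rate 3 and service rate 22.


rho = 3/22; L = rho/(1-rho) = 0.16

0.16


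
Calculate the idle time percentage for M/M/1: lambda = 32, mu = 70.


Idle fraction = (1 - rho) * 100 = (1 - 32/70) * 100 = 54.3%

54.3%


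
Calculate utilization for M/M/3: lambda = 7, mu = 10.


rho = lambda/(c*mu) = 7/(3*10) = 0.2333

0.2333


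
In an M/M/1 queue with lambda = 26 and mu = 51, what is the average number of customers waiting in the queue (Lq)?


rho = 26/51; Lq = rho^2/(1-rho) = 0.53

0.53


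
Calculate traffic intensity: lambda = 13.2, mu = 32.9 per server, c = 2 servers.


rho = lambda / (c * mu) = 13.2 / (2 * 32.9) = 0.2006

0.2006


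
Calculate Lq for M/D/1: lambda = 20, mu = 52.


M/D/1: Lq = rho^2 / (2*(1-rho)) where rho = 20/52; Lq = 0.12

0.12


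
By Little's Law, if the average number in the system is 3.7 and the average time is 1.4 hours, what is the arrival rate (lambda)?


lambda = L / W = 3.7 / 1.4 = 2.64 per hour

2.64 per hour


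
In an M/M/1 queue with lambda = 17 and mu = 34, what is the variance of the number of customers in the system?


rho = 17/34; Var(N) = rho/(1-rho)^2 = 2.0

2.0


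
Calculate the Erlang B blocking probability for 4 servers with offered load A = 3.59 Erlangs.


B(N,A) = (A^N/N!) / sum(A^k/k!, k=0..N) with N=4, A=3.59 = 0.2697

0.2697


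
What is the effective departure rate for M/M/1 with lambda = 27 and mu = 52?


For a stable queue (lambda < mu), throughput = lambda = 27 per hour

27 per hour


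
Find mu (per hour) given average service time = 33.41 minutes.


mu = 60 / avg_service_time = 60 / 33.41 = 1.8 per hour

1.8 per hour


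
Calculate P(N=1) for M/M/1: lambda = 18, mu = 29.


rho = 18/29; P(n) = (1-rho)*rho^n = (1-18/29)*(18/29)^1 = 0.2354

0.2354


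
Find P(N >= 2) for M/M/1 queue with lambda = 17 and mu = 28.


P(N >= 2) = rho^2 = (17/28)^2 = 0.3686

0.3686


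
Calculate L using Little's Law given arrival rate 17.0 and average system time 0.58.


L = lambda * W = 17.0 * 0.58 = 9.86

9.86


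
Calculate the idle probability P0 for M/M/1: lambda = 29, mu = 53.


P0 = 1 - rho = 1 - 29/53 = 0.4528

0.4528


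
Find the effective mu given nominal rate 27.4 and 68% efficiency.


Effective rate = mu * efficiency = 27.4 * 0.68 = 18.63 per hour

18.63 per hour


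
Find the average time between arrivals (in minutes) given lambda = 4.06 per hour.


Mean interarrival time = 60/lambda = 60/4.06 = 14.78 minutes

14.78 minutes


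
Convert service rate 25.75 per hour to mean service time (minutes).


Mean service time = 60/mu = 60/25.75 = 2.33 minutes

2.33 minutes


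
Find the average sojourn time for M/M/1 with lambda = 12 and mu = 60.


W = 1/(mu - lambda) = 1/(60 - 12) = 0.0208 hours

0.0208 hours


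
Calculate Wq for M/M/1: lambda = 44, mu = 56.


rho = 44/56; Wq = rho/(mu - lambda) = 0.0655 hours

0.0655 hours


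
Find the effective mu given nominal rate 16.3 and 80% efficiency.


Effective rate = mu * efficiency = 16.3 * 0.8 = 13.04 per hour

13.04 per hour


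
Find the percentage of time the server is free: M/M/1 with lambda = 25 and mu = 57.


Idle fraction = (1 - rho) * 100 = (1 - 25/57) * 100 = 56.1%

56.1%


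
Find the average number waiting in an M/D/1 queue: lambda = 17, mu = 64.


M/D/1: Lq = rho^2 / (2*(1-rho)) where rho = 17/64; Lq = 0.05

0.05


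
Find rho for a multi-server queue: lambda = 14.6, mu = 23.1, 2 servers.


rho = lambda / (c * mu) = 14.6 / (2 * 23.1) = 0.316

0.316


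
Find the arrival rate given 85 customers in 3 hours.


lambda = total arrivals / time = 85 / 3 = 28.33 per hour

28.33 per hour


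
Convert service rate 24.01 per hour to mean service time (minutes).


Mean service time = 60/mu = 60/24.01 = 2.5 minutes

2.5 minutes


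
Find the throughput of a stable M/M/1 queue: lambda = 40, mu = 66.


For a stable queue (lambda < mu), throughput = lambda = 40 per hour

40 per hour


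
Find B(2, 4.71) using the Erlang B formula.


B(N,A) = (A^N/N!) / sum(A^k/k!, k=0..N) with N=2, A=4.71 = 0.6602

0.6602


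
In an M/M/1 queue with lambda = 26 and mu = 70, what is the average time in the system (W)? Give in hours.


W = 1/(mu - lambda) = 1/(70 - 26) = 0.0227 hours

0.0227 hours


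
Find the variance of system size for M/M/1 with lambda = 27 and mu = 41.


rho = 27/41; Var(N) = rho/(1-rho)^2 = 5.65

5.65


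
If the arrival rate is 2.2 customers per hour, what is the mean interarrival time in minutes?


Mean interarrival time = 60/lambda = 60/2.2 = 27.27 minutes

27.27 minutes


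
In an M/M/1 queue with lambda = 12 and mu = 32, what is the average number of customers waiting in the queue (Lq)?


rho = 12/32; Lq = rho^2/(1-rho) = 0.23

0.23


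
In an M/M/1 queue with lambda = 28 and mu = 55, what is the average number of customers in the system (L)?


rho = 28/55; L = rho/(1-rho) = 1.04

1.04


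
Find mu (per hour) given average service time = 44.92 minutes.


mu = 60 / avg_service_time = 60 / 44.92 = 1.34 per hour

1.34 per hour


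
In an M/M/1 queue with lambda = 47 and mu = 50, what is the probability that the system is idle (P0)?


P0 = 1 - rho = 1 - 47/50 = 0.06

0.06


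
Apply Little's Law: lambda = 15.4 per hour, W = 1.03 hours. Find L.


L = lambda * W = 15.4 * 1.03 = 15.86

15.86


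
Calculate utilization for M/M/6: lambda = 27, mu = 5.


rho = lambda/(c*mu) = 27/(6*5) = 0.9

0.9


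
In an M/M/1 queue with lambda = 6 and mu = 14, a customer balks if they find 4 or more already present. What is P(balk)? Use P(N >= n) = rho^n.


P(N >= 4) = rho^4 = (6/14)^4 = 0.0337

0.0337


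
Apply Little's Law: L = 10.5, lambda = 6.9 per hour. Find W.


W = L / lambda = 10.5 / 6.9 = 1.5217 hours

1.5217 hours


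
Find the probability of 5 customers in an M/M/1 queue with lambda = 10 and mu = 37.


rho = 10/37; P(n) = (1-rho)*rho^n = (1-10/37)*(10/37)^5 = 0.0011

0.0011


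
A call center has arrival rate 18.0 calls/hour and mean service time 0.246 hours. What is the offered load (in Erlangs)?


Offered load a = lambda * E[S] = 18.0 * 0.246 = 4.43 Erlangs

4.43 Erlangs


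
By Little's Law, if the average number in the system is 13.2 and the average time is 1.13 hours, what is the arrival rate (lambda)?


lambda = L / W = 13.2 / 1.13 = 11.68 per hour

11.68 per hour


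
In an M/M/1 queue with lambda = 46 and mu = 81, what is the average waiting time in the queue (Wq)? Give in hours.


rho = 46/81; Wq = rho/(mu - lambda) = 0.0162 hours

0.0162 hours


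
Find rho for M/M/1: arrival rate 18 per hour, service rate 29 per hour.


rho = lambda/mu = 18/29 = 0.6207

0.6207


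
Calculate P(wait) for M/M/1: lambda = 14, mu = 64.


P(wait) = rho = lambda/mu = 14/64 = 0.2188

0.2188


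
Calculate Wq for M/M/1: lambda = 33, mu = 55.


rho = 33/55; Wq = rho/(mu - lambda) = 0.0273 hours

0.0273 hours


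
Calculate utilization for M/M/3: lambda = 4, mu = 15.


rho = lambda/(c*mu) = 4/(3*15) = 0.0889

0.0889


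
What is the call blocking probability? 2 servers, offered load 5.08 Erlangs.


B(N,A) = (A^N/N!) / sum(A^k/k!, k=0..N) with N=2, A=5.08 = 0.6797

0.6797


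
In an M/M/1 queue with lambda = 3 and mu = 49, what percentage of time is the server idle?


Idle fraction = (1 - rho) * 100 = (1 - 3/49) * 100 = 93.9%

93.9%


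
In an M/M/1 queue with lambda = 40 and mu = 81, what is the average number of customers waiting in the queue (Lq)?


rho = 40/81; Lq = rho^2/(1-rho) = 0.48

0.48


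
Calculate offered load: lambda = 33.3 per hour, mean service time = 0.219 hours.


Offered load a = lambda * E[S] = 33.3 * 0.219 = 7.29 Erlangs

7.29 Erlangs


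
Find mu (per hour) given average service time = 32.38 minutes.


mu = 60 / avg_service_time = 60 / 32.38 = 1.85 per hour

1.85 per hour


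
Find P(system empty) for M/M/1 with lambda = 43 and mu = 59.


P0 = 1 - rho = 1 - 43/59 = 0.2712

0.2712


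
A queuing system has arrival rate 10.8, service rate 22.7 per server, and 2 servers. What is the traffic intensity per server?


rho = lambda / (c * mu) = 10.8 / (2 * 22.7) = 0.2379

0.2379


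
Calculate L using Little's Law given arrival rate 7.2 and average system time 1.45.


L = lambda * W = 7.2 * 1.45 = 10.44

10.44


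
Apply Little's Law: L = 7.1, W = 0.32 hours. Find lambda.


lambda = L / W = 7.1 / 0.32 = 22.19 per hour

22.19 per hour


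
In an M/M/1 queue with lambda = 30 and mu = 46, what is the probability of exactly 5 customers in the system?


rho = 30/46; P(n) = (1-rho)*rho^n = (1-30/46)*(30/46)^5 = 0.041

0.041


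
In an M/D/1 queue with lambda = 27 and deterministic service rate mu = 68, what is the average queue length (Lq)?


M/D/1: Lq = rho^2 / (2*(1-rho)) where rho = 27/68; Lq = 0.13

0.13


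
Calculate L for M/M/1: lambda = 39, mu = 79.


rho = 39/79; L = rho/(1-rho) = 0.97

0.97


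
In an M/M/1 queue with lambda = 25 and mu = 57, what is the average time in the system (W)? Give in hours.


W = 1/(mu - lambda) = 1/(57 - 25) = 0.0313 hours

0.0313 hours


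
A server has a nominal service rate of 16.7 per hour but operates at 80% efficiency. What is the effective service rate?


Effective rate = mu * efficiency = 16.7 * 0.8 = 13.36 per hour

13.36 per hour


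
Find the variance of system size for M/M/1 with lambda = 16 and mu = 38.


rho = 16/38; Var(N) = rho/(1-rho)^2 = 1.26

1.26


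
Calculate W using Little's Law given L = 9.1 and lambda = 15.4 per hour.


W = L / lambda = 9.1 / 15.4 = 0.5909 hours

0.5909 hours


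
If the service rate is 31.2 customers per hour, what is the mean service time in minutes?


Mean service time = 60/mu = 60/31.2 = 1.92 minutes

1.92 minutes


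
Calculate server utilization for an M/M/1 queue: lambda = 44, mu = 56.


rho = lambda/mu = 44/56 = 0.7857

0.7857


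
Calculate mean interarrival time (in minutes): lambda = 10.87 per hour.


Mean interarrival time = 60/lambda = 60/10.87 = 5.52 minutes

5.52 minutes


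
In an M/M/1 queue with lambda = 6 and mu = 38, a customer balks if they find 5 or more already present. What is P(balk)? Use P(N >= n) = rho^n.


P(N >= 5) = rho^5 = (6/38)^5 = 0.0001

0.0001


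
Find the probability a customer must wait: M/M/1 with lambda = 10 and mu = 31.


P(wait) = rho = lambda/mu = 10/31 = 0.3226

0.3226


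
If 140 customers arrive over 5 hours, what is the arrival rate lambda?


lambda = total arrivals / time = 140 / 5 = 28.0 per hour

28.0 per hour


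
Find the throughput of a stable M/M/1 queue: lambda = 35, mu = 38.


For a stable queue (lambda < mu), throughput = lambda = 35 per hour

35 per hour


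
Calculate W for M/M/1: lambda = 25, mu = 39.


W = 1/(mu - lambda) = 1/(39 - 25) = 0.0714 hours

0.0714 hours


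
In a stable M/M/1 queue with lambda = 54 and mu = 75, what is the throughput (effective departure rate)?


For a stable queue (lambda < mu), throughput = lambda = 54 per hour

54 per hour


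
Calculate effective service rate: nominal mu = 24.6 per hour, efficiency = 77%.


Effective rate = mu * efficiency = 24.6 * 0.77 = 18.94 per hour

18.94 per hour


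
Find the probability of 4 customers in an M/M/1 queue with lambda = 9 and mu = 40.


rho = 9/40; P(n) = (1-rho)*rho^n = (1-9/40)*(9/40)^4 = 0.002

0.002


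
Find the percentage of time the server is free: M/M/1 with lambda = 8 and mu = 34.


Idle fraction = (1 - rho) * 100 = (1 - 8/34) * 100 = 76.5%

76.5%


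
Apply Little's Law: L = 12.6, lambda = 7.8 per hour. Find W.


W = L / lambda = 12.6 / 7.8 = 1.6154 hours

1.6154 hours


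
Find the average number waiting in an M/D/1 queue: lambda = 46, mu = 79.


M/D/1: Lq = rho^2 / (2*(1-rho)) where rho = 46/79; Lq = 0.41

0.41


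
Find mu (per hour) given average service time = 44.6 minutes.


mu = 60 / avg_service_time = 60 / 44.6 = 1.35 per hour

1.35 per hour


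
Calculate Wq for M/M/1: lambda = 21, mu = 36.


rho = 21/36; Wq = rho/(mu - lambda) = 0.0389 hours

0.0389 hours


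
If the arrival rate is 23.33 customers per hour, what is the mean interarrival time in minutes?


Mean interarrival time = 60/lambda = 60/23.33 = 2.57 minutes

2.57 minutes


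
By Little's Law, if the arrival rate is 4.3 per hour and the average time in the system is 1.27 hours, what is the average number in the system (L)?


L = lambda * W = 4.3 * 1.27 = 5.46

5.46


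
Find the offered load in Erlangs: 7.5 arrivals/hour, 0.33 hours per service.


Offered load a = lambda * E[S] = 7.5 * 0.33 = 2.48 Erlangs

2.48 Erlangs


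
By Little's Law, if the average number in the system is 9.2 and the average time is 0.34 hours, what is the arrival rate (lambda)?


lambda = L / W = 9.2 / 0.34 = 27.06 per hour

27.06 per hour


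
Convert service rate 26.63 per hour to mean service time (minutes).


Mean service time = 60/mu = 60/26.63 = 2.25 minutes

2.25 minutes


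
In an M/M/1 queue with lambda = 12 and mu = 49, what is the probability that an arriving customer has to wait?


P(wait) = rho = lambda/mu = 12/49 = 0.2449

0.2449


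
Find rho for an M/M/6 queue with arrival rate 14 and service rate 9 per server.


rho = lambda/(c*mu) = 14/(6*9) = 0.2593

0.2593


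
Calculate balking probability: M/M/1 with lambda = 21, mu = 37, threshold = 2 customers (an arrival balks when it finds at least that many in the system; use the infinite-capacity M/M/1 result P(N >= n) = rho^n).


P(N >= 2) = rho^2 = (21/37)^2 = 0.3221

0.3221


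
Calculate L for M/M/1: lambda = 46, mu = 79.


rho = 46/79; L = rho/(1-rho) = 1.39

1.39


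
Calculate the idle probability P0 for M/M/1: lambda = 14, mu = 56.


P0 = 1 - rho = 1 - 14/56 = 0.75

0.75


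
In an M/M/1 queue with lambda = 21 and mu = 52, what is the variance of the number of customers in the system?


rho = 21/52; Var(N) = rho/(1-rho)^2 = 1.14

1.14


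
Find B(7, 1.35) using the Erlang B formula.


B(N,A) = (A^N/N!) / sum(A^k/k!, k=0..N) with N=7, A=1.35 = 0.0004

0.0004


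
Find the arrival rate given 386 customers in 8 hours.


lambda = total arrivals / time = 386 / 8 = 48.25 per hour

48.25 per hour


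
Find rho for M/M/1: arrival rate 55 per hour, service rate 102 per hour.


rho = lambda/mu = 55/102 = 0.5392

0.5392


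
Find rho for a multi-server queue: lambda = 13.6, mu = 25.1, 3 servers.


rho = lambda / (c * mu) = 13.6 / (3 * 25.1) = 0.1806

0.1806


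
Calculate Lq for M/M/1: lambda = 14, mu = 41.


rho = 14/41; Lq = rho^2/(1-rho) = 0.18

0.18
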